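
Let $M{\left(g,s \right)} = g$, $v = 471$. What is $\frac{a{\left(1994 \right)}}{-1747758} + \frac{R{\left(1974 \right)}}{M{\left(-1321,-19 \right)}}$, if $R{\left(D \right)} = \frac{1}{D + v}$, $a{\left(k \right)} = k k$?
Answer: $- \frac{713443430121}{313610413195} \approx -2.2749$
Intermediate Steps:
$a{\left(k \right)} = k^{2}$
$R{\left(D \right)} = \frac{1}{471 + D}$ ($R{\left(D \right)} = \frac{1}{D + 471} = \frac{1}{471 + D}$)
$\frac{a{\left(1994 \right)}}{-1747758} + \frac{R{\left(1974 \right)}}{M{\left(-1321,-19 \right)}} = \frac{1994^{2}}{-1747758} + \frac{1}{\left(471 + 1974\right) \left(-1321\right)} = 3976036 \left(- \frac{1}{1747758}\right) + \frac{1}{2445} \left(- \frac{1}{1321}\right) = - \frac{1988018}{873879} + \frac{1}{2445} \left(- \frac{1}{1321}\right) = - \frac{1988018}{873879} - \frac{1}{3229845} = - \frac{713443430121}{313610413195}$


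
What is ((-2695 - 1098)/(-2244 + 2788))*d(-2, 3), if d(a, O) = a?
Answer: 3793/272 ≈ 13.945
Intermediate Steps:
((-2695 - 1098)/(-2244 + 2788))*d(-2, 3) = ((-2695 - 1098)/(-2244 + 2788))*(-2) = -3793/544*(-2) = 3793/272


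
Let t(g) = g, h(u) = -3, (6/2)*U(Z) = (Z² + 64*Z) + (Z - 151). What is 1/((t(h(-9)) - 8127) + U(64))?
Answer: -3/16285 ≈ -0.00018422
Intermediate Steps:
U(Z) = -151/3 + Z²/3 + 65*Z/3 (U(Z) = ((Z² + 64*Z) + (Z - 151))/3 = ((Z² + 64*Z) + (-151 + Z))/3 = (-151 + Z² + 65*Z)/3 = -151/3 + Z²/3 + 65*Z/3)
1/((t(h(-9)) - 8127) + U(64)) = 1/((-3 - 8127) + (-151/3 + (⅓)*64² + (65/3)*64)) = 1/(-8130 + (-151/3 + (⅓)*4096 + 4160/3)) = 1/(-8130 + (-151/3 + 4096/3 + 4160/3)) = 1/(-8130 + 8105/3) = 1/(-16285/3) = -3/16285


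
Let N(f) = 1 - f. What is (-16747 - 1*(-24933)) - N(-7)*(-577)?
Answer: 12802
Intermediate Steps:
(-16747 - 1*(-24933)) - N(-7)*(-577) = (-16747 - 1*(-24933)) - (1 - 1*(-7))*(-577) = (-16747 + 24933) - (1 + 7)*(-577) = 8186 - 8*(-577) = 8186 - 1*(-4616) = 8186 + 4616 = 12802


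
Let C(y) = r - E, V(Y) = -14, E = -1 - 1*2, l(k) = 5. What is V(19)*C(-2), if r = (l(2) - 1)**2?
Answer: -266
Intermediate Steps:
E = -3 (E = -1 - 2 = -3)
r = 16 (r = (5 - 1)**2 = 4**2 = 16)
C(y) = 19 (C(y) = 16 - 1*(-3) = 16 + 3 = 19)
V(19)*C(-2) = -14*19 = -266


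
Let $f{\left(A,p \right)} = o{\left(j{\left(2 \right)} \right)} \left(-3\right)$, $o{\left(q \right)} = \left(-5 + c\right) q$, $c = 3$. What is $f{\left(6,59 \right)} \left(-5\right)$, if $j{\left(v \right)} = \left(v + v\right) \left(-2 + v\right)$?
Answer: $0$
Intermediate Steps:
$j{\left(v \right)} = 2 v \left(-2 + v\right)$
$o{\left(q \right)} = - 2 q$ ($o{\left(q \right)} = \left(-5 + 3\right) q = - 2 q$)
$f{\left(A,p \right)} = 0$ ($f{\left(A,p \right)} = - 2 \cdot 2 \cdot 2 \left(-2 + 2\right) \left(-3\right) = - 2 \cdot 2 \cdot 2 \cdot 0 \left(-3\right) = \left(-2\right) 0 \left(-3\right) = 0 \left(-3\right) = 0$)
$f{\left(6,59 \right)} \left(-5\right) = 0 \left(-5\right) = 0$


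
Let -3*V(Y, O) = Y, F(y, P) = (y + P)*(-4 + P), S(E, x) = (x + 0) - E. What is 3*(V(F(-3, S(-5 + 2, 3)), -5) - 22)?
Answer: -72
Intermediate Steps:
S(E, x) = x - E
F(y, P) = (-4 + P)*(P + y) (F(y, P) = (P + y)*(-4 + P) = (-4 + P)*(P + y))
V(Y, O) = -Y/3
3*(V(F(-3, S(-5 + 2, 3)), -5) - 22) = 3*(-((3 - (-5 + 2))² - 4*(3 - (-5 + 2)) - 4*(-3) + (3 - (-5 + 2))*(-3))/3 - 22) = 3*(-((3 - 1*(-3))² - 4*(3 - 1*(-3)) + 12 + (3 - 1*(-3))*(-3))/3 - 22) = 3*(-((3 + 3)² - 4*(3 + 3) + 12 + (3 + 3)*(-3))/3 - 22) = 3*(-(6² - 4*6 + 12 + 6*(-3))/3 - 22) = 3*(-(36 - 24 + 12 - 18)/3 - 22) = 3*(-⅓*6 - 22) = 3*(-2 - 22) = 3*(-24) = -72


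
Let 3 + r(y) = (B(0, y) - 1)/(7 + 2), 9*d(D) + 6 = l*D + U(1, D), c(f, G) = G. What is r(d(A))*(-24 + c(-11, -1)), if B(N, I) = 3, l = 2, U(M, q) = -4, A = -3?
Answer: 625/9 ≈ 69.444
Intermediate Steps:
d(D) = -10/9 + 2*D/9 (d(D) = -⅔ + (2*D - 4)/9 = -⅔ + (-4 + 2*D)/9 = -⅔ + (-4/9 + 2*D/9) = -10/9 + 2*D/9)
r(y) = -25/9 (r(y) = -3 + (3 - 1)/(7 + 2) = -3 + 2/9 = -25/9)
r(d(A))*(-24 + c(-11, -1)) = -25*(-24 - 1)/9 = -25/9*(-25) = 625/9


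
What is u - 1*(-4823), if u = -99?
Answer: 4724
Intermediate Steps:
u - 1*(-4823) = -99 - 1*(-4823) = -99 + 4823 = 4724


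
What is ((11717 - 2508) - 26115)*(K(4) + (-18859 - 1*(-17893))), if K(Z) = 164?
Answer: 13558612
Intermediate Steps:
((11717 - 2508) - 26115)*(K(4) + (-18859 - 1*(-17893))) = ((11717 - 2508) - 26115)*(164 + (-18859 - 1*(-17893))) = (9209 - 26115)*(164 + (-18859 + 17893)) = -16906*(164 - 966) = -16906*(-802) = 13558612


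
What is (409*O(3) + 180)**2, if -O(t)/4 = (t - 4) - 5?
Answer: 99920016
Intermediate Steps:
O(t) = 36 - 4*t (O(t) = -4*((t - 4) - 5) = -4*((-4 + t) - 5) = -4*(-9 + t) = 36 - 4*t)
(409*O(3) + 180)**2 = (409*(36 - 4*3) + 180)**2 = (409*(36 - 12) + 180)**2 = (409*24 + 180)**2 = (9816 + 180)**2 = 9996**2 = 99920016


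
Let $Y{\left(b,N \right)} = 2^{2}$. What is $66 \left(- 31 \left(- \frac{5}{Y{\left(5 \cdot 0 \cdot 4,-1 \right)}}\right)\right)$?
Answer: $\frac{5115}{2} \approx 2557.5$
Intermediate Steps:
$Y{\left(b,N \right)} = 4$
$66 \left(- 31 \left(- \frac{5}{Y{\left(5 \cdot 0 \cdot 4,-1 \right)}}\right)\right) = 66 \left(- 31 \left(- \frac{5}{4}\right)\right) = 66 \left(- 31 \left(\left(-5\right) \frac{1}{4}\right)\right) = 66 \left(\left(-31\right) \left(- \frac{5}{4}\right)\right) = 66 \cdot \frac{155}{4} = \frac{5115}{2}$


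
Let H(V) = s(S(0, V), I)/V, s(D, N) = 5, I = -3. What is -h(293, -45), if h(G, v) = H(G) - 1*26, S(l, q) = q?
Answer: 7613/293 ≈ 25.983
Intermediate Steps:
H(V) = 5/V
h(G, v) = -26 + 5/G (h(G, v) = 5/G - 1*26 = 5/G - 26 = -26 + 5/G)
-h(293, -45) = -(-26 + 5/293) = -1*(-7613/293) = 7613/293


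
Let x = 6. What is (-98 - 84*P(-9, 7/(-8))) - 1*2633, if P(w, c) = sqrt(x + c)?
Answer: -2731 - 21*sqrt(82) ≈ -2921.2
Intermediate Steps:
P(w, c) = sqrt(6 + c)
(-98 - 84*P(-9, 7/(-8))) - 1*2633 = (-98 - 84*sqrt(6 + 7/(-8))) - 1*2633 = (-98 - 84*sqrt(6 + 7*(-1/8))) - 2633 = (-98 - 84*sqrt(6 - 7/8)) - 2633 = (-98 - 21*sqrt(82)) - 2633 = -2731 - 21*sqrt(82)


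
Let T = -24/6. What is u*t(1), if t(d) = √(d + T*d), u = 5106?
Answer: 5106*I*√3 ≈ 8843.8*I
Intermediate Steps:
T = -4 (T = -24*⅙ = -4)
t(d) = √3*√(-d) (t(d) = √(d - 4*d) = √(-3*d) = √3*√(-d))
u*t(1) = 5106*(√3*√(-1*1)) = 5106*(√3*√(-1)) = 5106*(√3*I) = 5106*(I*√3) = 5106*I*√3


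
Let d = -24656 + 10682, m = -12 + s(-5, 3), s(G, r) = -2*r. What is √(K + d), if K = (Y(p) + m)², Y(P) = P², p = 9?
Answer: I*√10005 ≈ 100.03*I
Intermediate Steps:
m = -18 (m = -12 - 2*3 = -12 - 6 = -18)
d = -13974
K = 3969 (K = (9² - 18)² = (81 - 18)² = 63² = 3969)
√(K + d) = √(3969 - 13974) = √(-10005) = I*√10005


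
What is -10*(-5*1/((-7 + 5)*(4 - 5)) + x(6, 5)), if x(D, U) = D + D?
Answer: -95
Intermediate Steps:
x(D, U) = 2*D
-10*(-5*1/((-7 + 5)*(4 - 5)) + x(6, 5)) = -10*(-5*1/((-7 + 5)*(4 - 5)) + 2*6) = -10*(-5/((-1*(-2))) + 12) = -10*(-5/2 + 12) = -10*19/2 = -95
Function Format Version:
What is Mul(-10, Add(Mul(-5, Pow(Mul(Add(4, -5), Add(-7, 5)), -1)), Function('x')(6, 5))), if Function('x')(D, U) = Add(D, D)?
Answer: -95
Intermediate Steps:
Function('x')(D, U) = Mul(2, D)
Mul(-10, Add(Mul(-5, Pow(Mul(Add(4, -5), Add(-7, 5)), -1)), Function('x')(6, 5))) = Mul(-10, Add(Mul(-5, Pow(Mul(Add(4, -5), Add(-7, 5)), -1)), Mul(2, 6))) = Mul(-10, Add(Mul(-5, Pow(Mul(-1, -2), -1)), 12)) = Mul(-10, Add(Mul(-5, Pow(2, -1)), 12)) = Mul(-10, Add(Mul(-5, Rational(1, 2)), 12)) = Mul(-10, Add(Rational(-5, 2), 12)) = Mul(-10, Rational(19, 2)) = -95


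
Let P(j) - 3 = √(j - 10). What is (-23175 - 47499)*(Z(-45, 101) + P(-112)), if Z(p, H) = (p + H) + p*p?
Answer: -147284616 - 70674*I*√122 ≈ -1.4728e+8 - 7.8062e+5*I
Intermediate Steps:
P(j) = 3 + √(-10 + j) (P(j) = 3 + √(j - 10) = 3 + √(-10 + j))
Z(p, H) = H + p + p² (Z(p, H) = (H + p) + p² = H + p + p²)
(-23175 - 47499)*(Z(-45, 101) + P(-112)) = (-23175 - 47499)*((101 - 45 + (-45)²) + (3 + √(-10 - 112))) = -70674*((101 - 45 + 2025) + (3 + √(-122))) = -70674*(2081 + (3 + I*√122)) = -70674*(2084 + I*√122) = -147284616 - 70674*I*√122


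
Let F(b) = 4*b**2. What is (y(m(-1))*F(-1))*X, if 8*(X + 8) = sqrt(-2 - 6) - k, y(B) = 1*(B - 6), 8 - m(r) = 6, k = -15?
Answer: 98 - 4*I*sqrt(2) ≈ 98.0 - 5.6569*I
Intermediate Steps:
m(r) = 2 (m(r) = 8 - 1*6 = 8 - 6 = 2)
y(B) = -6 + B (y(B) = 1*(-6 + B) = -6 + B)
X = -49/8 + I*sqrt(2)/4 (X = -8 + (sqrt(-2 - 6) - 1*(-15))/8 = -8 + (sqrt(-8) + 15)/8 = -8 + (2*I*sqrt(2) + 15)/8 = -8 + (15 + 2*I*sqrt(2))/8 = -8 + (15/8 + I*sqrt(2)/4) = -49/8 + I*sqrt(2)/4 ≈ -6.125 + 0.35355*I)
(y(m(-1))*F(-1))*X = ((-6 + 2)*(4*(-1)**2))*(-49/8 + I*sqrt(2)/4) = (-16)*(-49/8 + I*sqrt(2)/4) = (-4*4)*(-49/8 + I*sqrt(2)/4) = -16*(-49/8 + I*sqrt(2)/4) = 98 - 4*I*sqrt(2)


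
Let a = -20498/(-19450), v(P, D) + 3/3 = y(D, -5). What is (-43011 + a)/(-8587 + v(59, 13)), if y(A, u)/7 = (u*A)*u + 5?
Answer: 209135863/30526775 ≈ 6.8509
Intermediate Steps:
y(A, u) = 35 + 7*A*u² (y(A, u) = 7*((u*A)*u + 5) = 7*((A*u)*u + 5) = 7*(A*u² + 5) = 7*(5 + A*u²) = 35 + 7*A*u²)
v(P, D) = 34 + 175*D (v(P, D) = -1 + (35 + 7*D*(-5)²) = -1 + (35 + 7*D*25) = -1 + (35 + 175*D) = 34 + 175*D)
a = 10249/9725 (a = -20498*(-1/19450) = 10249/9725 ≈ 1.0539)
(-43011 + a)/(-8587 + v(59, 13)) = (-43011 + 10249/9725)/(-8587 + (34 + 175*13)) = -418271726/(9725*(-8587 + (34 + 2275))) = -418271726/(9725*(-8587 + 2309)) = -418271726/9725/(-6278) = -418271726/9725*(-1/6278) = 209135863/30526775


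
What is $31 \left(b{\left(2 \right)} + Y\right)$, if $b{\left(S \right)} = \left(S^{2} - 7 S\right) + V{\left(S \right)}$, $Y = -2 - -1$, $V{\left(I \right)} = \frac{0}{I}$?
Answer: $-341$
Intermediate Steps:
$V{\left(I \right)} = 0$
$Y = -1$ ($Y = -2 + 1 = -1$)
$b{\left(S \right)} = S^{2} - 7 S$ ($b{\left(S \right)} = \left(S^{2} - 7 S\right) + 0 = S^{2} - 7 S$)
$31 \left(b{\left(2 \right)} + Y\right) = 31 \left(2 \left(-7 + 2\right) - 1\right) = 31 \left(2 \left(-5\right) - 1\right) = 31 \left(-10 - 1\right) = 31 \left(-11\right) = -341$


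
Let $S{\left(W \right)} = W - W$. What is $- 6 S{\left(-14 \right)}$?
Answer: $0$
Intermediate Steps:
$S{\left(W \right)} = 0$
$- 6 S{\left(-14 \right)} = \left(-6\right) 0 = 0$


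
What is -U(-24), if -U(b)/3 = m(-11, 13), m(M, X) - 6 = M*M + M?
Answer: 348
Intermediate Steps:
m(M, X) = 6 + M + M² (m(M, X) = 6 + (M*M + M) = 6 + (M² + M) = 6 + (M + M²) = 6 + M + M²)
U(b) = -348 (U(b) = -3*(6 - 11 + (-11)²) = -3*(6 - 11 + 121) = -3*116 = -348)
-U(-24) = -1*(-348) = 348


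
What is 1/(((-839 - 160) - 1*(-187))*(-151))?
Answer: 1/122612 ≈ 8.1558e-6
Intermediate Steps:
1/(((-839 - 160) - 1*(-187))*(-151)) = 1/((-999 + 187)*(-151)) = 1/(-812*(-151)) = 1/122612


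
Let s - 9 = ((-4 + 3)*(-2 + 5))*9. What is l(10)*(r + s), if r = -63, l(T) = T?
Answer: -810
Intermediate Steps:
s = -18 (s = 9 + ((-4 + 3)*(-2 + 5))*9 = 9 - 1*3*9 = 9 - 3*9 = 9 - 27 = -18)
l(10)*(r + s) = 10*(-63 - 18) = 10*(-81) = -810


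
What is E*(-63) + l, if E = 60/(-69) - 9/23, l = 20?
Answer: 2287/23 ≈ 99.435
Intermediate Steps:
E = -29/23 (E = 60*(-1/69) - 9*1/23 = -20/23 - 9/23 = -29/23 ≈ -1.2609)
E*(-63) + l = -29/23*(-63) + 20 = 1827/23 + 20 = 2287/23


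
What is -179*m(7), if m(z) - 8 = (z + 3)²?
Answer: -19332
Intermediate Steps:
m(z) = 8 + (3 + z)² (m(z) = 8 + (z + 3)² = 8 + (3 + z)²)
-179*m(7) = -179*(8 + (3 + 7)²) = -179*(8 + 10²) = -179*(8 + 100) = -179*108 = -19332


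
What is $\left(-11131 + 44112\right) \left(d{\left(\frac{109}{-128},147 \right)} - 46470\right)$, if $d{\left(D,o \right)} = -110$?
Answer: $-1536254980$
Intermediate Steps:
$\left(-11131 + 44112\right) \left(d{\left(\frac{109}{-128},147 \right)} - 46470\right) = \left(-11131 + 44112\right) \left(-110 - 46470\right) = 32981 \left(-46580\right) = -1536254980$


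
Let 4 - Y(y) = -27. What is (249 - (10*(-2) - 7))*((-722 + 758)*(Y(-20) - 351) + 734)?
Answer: -2976936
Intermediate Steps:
Y(y) = 31 (Y(y) = 4 - 1*(-27) = 4 + 27 = 31)
(249 - (10*(-2) - 7))*((-722 + 758)*(Y(-20) - 351) + 734) = (249 - (10*(-2) - 7))*((-722 + 758)*(31 - 351) + 734) = (249 - (-20 - 7))*(36*(-320) + 734) = (249 - 1*(-27))*(-11520 + 734) = (249 + 27)*(-10786) = 276*(-10786) = -2976936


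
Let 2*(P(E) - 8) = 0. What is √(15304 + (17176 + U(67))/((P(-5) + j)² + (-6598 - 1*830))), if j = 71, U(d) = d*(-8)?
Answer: 14*√109913826/1187 ≈ 123.65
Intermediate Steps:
P(E) = 8 (P(E) = 8 + (½)*0 = 8 + 0 = 8)
U(d) = -8*d
√(15304 + (17176 + U(67))/((P(-5) + j)² + (-6598 - 1*830))) = √(15304 + (17176 - 8*67)/((8 + 71)² + (-6598 - 1*830))) = √(15304 + (17176 - 536)/(79² + (-6598 - 830))) = √(15304 + 16640/(6241 - 7428)) = √(15304 + 16640/(-1187)) = √(15304 + 16640*(-1/1187)) = √(15304 - 16640/1187) = √(18149208/1187) = 14*√109913826/1187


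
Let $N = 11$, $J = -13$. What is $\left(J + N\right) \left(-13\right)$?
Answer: $26$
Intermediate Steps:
$\left(J + N\right) \left(-13\right) = \left(-13 + 11\right) \left(-13\right) = \left(-2\right) \left(-13\right) = 26$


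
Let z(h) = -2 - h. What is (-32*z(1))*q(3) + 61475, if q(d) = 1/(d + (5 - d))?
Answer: 307471/5 ≈ 61494.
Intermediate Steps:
q(d) = ⅕ (q(d) = 1/5 = ⅕)
(-32*z(1))*q(3) + 61475 = -32*(-2 - 1*1)*(⅕) + 61475 = -32*(-2 - 1)*(⅕) + 61475 = -32*(-3)*(⅕) + 61475 = 96*(⅕) + 61475 = 96/5 + 61475 = 307471/5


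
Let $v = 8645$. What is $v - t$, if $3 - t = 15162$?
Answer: $23804$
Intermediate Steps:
$t = -15159$ ($t = 3 - 15162 = -15159$)
$v - t = 8645 - -15159 = 8645 + 15159 = 23804$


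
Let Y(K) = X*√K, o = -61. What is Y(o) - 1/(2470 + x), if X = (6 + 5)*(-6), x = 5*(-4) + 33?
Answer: -1/2483 - 66*I*√61 ≈ -0.00040274 - 515.48*I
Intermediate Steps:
x = 13 (x = -20 + 33 = 13)
X = -66 (X = 11*(-6) = -66)
Y(K) = -66*√K
Y(o) - 1/(2470 + x) = -66*I*√61 - 1/(2470 + 13) = -66*I*√61 - 1/2483 = -1/2483 - 66*I*√61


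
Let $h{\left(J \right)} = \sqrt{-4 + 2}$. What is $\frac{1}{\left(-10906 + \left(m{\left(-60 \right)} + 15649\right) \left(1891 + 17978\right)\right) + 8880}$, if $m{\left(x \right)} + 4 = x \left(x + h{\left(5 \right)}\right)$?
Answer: $\frac{382376879}{146214919989339841} + \frac{1192140 i \sqrt{2}}{146214919989339841} \approx 2.6152 \cdot 10^{-9} + 1.1531 \cdot 10^{-11} i$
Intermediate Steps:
$h{\left(J \right)} = i \sqrt{2}$ ($h{\left(J \right)} = \sqrt{-2} = i \sqrt{2}$)
$m{\left(x \right)} = -4 + x \left(x + i \sqrt{2}\right)$
$\frac{1}{\left(-10906 + \left(m{\left(-60 \right)} + 15649\right) \left(1891 + 17978\right)\right) + 8880} = \frac{1}{\left(-10906 + \left(\left(-4 + \left(-60\right)^{2} + i \left(-60\right) \sqrt{2}\right) + 15649\right) \left(1891 + 17978\right)\right) + 8880} = \frac{1}{\left(-10906 + \left(\left(-4 + 3600 - 60 i \sqrt{2}\right) + 15649\right) 19869\right) + 8880} = \frac{1}{\left(-10906 + \left(\left(3596 - 60 i \sqrt{2}\right) + 15649\right) 19869\right) + 8880} = \frac{1}{\left(-10906 + \left(19245 - 60 i \sqrt{2}\right) 19869\right) + 8880} = \frac{1}{\left(-10906 + \left(382378905 - 1192140 i \sqrt{2}\right)\right) + 8880} = \frac{1}{\left(382367999 - 1192140 i \sqrt{2}\right) + 8880} = \frac{1}{382376879 - 1192140 i \sqrt{2}}$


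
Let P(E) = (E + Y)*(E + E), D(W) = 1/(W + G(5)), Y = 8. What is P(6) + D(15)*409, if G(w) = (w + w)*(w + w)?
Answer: 19729/115 ≈ 171.56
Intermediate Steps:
G(w) = 4*w² (G(w) = (2*w)*(2*w) = 4*w²)
D(W) = 1/(100 + W) (D(W) = 1/(W + 4*5²) = 1/(W + 4*25) = 1/(W + 100) = 1/(100 + W))
P(E) = 2*E*(8 + E) (P(E) = (E + 8)*(E + E) = (8 + E)*(2*E) = 2*E*(8 + E))
P(6) + D(15)*409 = 2*6*(8 + 6) + 409/(100 + 15) = 2*6*14 + 409/115 = 168 + (1/115)*409 = 168 + 409/115 = 19729/115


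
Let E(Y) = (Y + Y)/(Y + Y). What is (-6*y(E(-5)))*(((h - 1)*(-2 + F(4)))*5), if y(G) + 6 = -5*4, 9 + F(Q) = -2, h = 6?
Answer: -50700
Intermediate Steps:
E(Y) = 1 (E(Y) = (2*Y)/((2*Y)) = (2*Y)*(1/(2*Y)) = 1)
F(Q) = -11 (F(Q) = -9 - 2 = -11)
y(G) = -26 (y(G) = -6 - 5*4 = -6 - 20 = -26)
(-6*y(E(-5)))*(((h - 1)*(-2 + F(4)))*5) = (-6*(-26))*(((6 - 1)*(-2 - 11))*5) = 156*((5*(-13))*5) = 156*(-65*5) = 156*(-325) = -50700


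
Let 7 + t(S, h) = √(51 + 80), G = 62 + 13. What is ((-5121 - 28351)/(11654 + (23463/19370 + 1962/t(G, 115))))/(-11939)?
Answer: 6087533972652545920/25657317111937608118711 - 12319977414700800*√131/25657317111937608118711 ≈ 0.00023177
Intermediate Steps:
G = 75
t(S, h) = -7 + √131 (t(S, h) = -7 + √(51 + 80) = -7 + √131)
((-5121 - 28351)/(11654 + (23463/19370 + 1962/t(G, 115))))/(-11939) = ((-5121 - 28351)/(11654 + (23463/19370 + 1962/(-7 + √131))))/(-11939) = -33472/(11654 + (23463*(1/19370) + 1962/(-7 + √131)))*(-1/11939) = -33472/(11654 + (23463/19370 + 1962/(-7 + √131)))*(-1/11939) = -33472/(225761443/19370 + 1962/(-7 + √131))*(-1/11939) = 33472/(11939*(225761443/19370 + 1962/(-7 + √131)))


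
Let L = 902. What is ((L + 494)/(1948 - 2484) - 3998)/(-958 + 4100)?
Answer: -536081/421028 ≈ -1.2733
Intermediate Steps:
((L + 494)/(1948 - 2484) - 3998)/(-958 + 4100) = ((902 + 494)/(1948 - 2484) - 3998)/(-958 + 4100) = (1396/(-536) - 3998)/3142 = (1396*(-1/536) - 3998)*(1/3142) = (-349/134 - 3998)*(1/3142) = -536081/134*1/3142 = -536081/421028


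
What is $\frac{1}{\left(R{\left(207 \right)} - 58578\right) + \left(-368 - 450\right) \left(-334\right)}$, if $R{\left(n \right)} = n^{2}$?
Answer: $\frac{1}{257483} \approx 3.8838 \cdot 10^{-6}$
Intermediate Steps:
$\frac{1}{\left(R{\left(207 \right)} - 58578\right) + \left(-368 - 450\right) \left(-334\right)} = \frac{1}{\left(207^{2} - 58578\right) + \left(-368 - 450\right) \left(-334\right)} = \frac{1}{\left(42849 - 58578\right) + \left(-368 - 450\right) \left(-334\right)} = \frac{1}{-15729 - -273212} = \frac{1}{-15729 + 273212} = \frac{1}{257483}$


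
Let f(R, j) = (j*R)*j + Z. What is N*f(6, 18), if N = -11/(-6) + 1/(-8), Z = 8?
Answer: 10004/3 ≈ 3334.7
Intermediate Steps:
N = 41/24 (N = -11*(-⅙) + 1*(-⅛) = 11/6 - ⅛ = 41/24 ≈ 1.7083)
f(R, j) = 8 + R*j² (f(R, j) = (j*R)*j + 8 = (R*j)*j + 8 = R*j² + 8 = 8 + R*j²)
N*f(6, 18) = 41*(8 + 6*18²)/24 = 41*(8 + 6*324)/24 = 41*(8 + 1944)/24 = (41/24)*1952 = 10004/3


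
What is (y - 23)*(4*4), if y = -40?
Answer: -1008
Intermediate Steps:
(y - 23)*(4*4) = (-40 - 23)*(4*4) = -63*16 = -1008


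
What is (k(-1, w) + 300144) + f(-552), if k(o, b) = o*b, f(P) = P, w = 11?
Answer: 299581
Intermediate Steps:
k(o, b) = b*o
(k(-1, w) + 300144) + f(-552) = (11*(-1) + 300144) - 552 = (-11 + 300144) - 552 = 300133 - 552 = 299581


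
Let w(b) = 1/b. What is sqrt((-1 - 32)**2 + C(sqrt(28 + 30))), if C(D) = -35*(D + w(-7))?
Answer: sqrt(1094 - 35*sqrt(58)) ≈ 28.765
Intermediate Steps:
C(D) = 5 - 35*D (C(D) = -35*(D + 1/(-7)) = -35*(D - 1/7) = -35*(-1/7 + D) = 5 - 35*D)
sqrt((-1 - 32)**2 + C(sqrt(28 + 30))) = sqrt((-1 - 32)**2 + (5 - 35*sqrt(28 + 30))) = sqrt((-33)**2 + (5 - 35*sqrt(58))) = sqrt(1089 + (5 - 35*sqrt(58))) = sqrt(1094 - 35*sqrt(58))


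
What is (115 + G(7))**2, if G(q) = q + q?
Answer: 16641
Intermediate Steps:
G(q) = 2*q
(115 + G(7))**2 = (115 + 2*7)**2 = (115 + 14)**2 = 129**2 = 16641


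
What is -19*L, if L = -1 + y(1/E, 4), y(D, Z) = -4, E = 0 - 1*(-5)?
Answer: 95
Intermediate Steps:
E = 5 (E = 0 + 5 = 5)
L = -5 (L = -1 - 4 = -5)
-19*L = -19*(-5) = 95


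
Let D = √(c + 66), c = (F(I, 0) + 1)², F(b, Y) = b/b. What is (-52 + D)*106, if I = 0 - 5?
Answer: -5512 + 106*√70 ≈ -4625.1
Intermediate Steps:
I = -5
F(b, Y) = 1
c = 4 (c = (1 + 1)² = 2² = 4)
D = √70 (D = √(4 + 66) = √70 ≈ 8.3666)
(-52 + D)*106 = (-52 + √70)*106 = -5512 + 106*√70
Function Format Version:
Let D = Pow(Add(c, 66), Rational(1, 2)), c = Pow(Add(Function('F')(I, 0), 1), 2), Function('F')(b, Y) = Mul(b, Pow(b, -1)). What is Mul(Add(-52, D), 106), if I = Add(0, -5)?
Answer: Add(-5512, Mul(106, Pow(70, Rational(1, 2)))) ≈ -4625.1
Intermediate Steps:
I = -5
Function('F')(b, Y) = 1
c = 4 (c = Pow(Add(1, 1), 2) = Pow(2, 2) = 4)
D = Pow(70, Rational(1, 2)) (D = Pow(Add(4, 66), Rational(1, 2)) = Pow(70, Rational(1, 2)) ≈ 8.3666)
Mul(Add(-52, D), 106) = Mul(Add(-52, Pow(70, Rational(1, 2))), 106) = Add(-5512, Mul(106, Pow(70, Rational(1, 2))))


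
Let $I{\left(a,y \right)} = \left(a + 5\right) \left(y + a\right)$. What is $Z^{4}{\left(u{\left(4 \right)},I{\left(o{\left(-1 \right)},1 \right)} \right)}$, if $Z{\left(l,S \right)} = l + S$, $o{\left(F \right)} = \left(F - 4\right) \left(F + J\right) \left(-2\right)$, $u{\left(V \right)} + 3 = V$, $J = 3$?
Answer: $76549608976$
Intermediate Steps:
$u{\left(V \right)} = -3 + V$
$o{\left(F \right)} = - 2 \left(-4 + F\right) \left(3 + F\right)$ ($o{\left(F \right)} = \left(F - 4\right) \left(F + 3\right) \left(-2\right) = \left(-4 + F\right) \left(3 + F\right) \left(-2\right) = - 2 \left(-4 + F\right) \left(3 + F\right)$)
$I{\left(a,y \right)} = \left(5 + a\right) \left(a + y\right)$
$Z{\left(l,S \right)} = S + l$
$Z^{4}{\left(u{\left(4 \right)},I{\left(o{\left(-1 \right)},1 \right)} \right)} = \left(\left(\left(24 - 2 \left(-1\right)^{2} + 2 \left(-1\right)\right)^{2} + 5 \left(24 - 2 \left(-1\right)^{2} + 2 \left(-1\right)\right) + 5 \cdot 1 + \left(24 - 2 \left(-1\right)^{2} + 2 \left(-1\right)\right) 1\right) + \left(-3 + 4\right)\right)^{4} = \left(\left(\left(24 - 2 - 2\right)^{2} + 5 \left(24 - 2 - 2\right) + 5 + \left(24 - 2 - 2\right) 1\right) + 1\right)^{4} = \left(\left(20^{2} + 5 \cdot 20 + 5 + 20 \cdot 1\right) + 1\right)^{4} = \left(\left(400 + 100 + 5 + 20\right) + 1\right)^{4} = \left(525 + 1\right)^{4} = 526^{4} = 76549608976$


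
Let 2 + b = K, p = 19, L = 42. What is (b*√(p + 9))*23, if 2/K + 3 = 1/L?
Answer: -15364*√7/125 ≈ -325.19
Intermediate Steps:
K = -84/125 (K = 2/(-3 + 1/42) = 2/(-125/42) = 2*(-42/125) = -84/125 ≈ -0.67200)
b = -334/125 (b = -2 - 84/125 = -334/125 ≈ -2.6720)
(b*√(p + 9))*23 = -334*√(19 + 9)/125*23 = -668*√7/125*23 = -15364*√7/125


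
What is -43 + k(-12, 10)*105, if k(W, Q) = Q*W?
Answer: -12643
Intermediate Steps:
-43 + k(-12, 10)*105 = -43 + (10*(-12))*105 = -43 - 120*105 = -43 - 12600 = -12643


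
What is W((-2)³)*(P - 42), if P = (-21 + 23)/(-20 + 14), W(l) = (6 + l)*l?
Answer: -2032/3 ≈ -677.33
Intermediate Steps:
W(l) = l*(6 + l)
P = -⅓ (P = 2/(-6) = 2*(-⅙) = -⅓ ≈ -0.33333)
W((-2)³)*(P - 42) = ((-2)³*(6 + (-2)³))*(-⅓ - 42) = -8*(6 - 8)*(-127/3) = -8*(-2)*(-127/3) = 16*(-127/3) = -2032/3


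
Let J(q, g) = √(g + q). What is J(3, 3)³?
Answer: 6*√6 ≈ 14.697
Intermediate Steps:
J(3, 3)³ = (√(3 + 3))³ = (√6)³ = 6*√6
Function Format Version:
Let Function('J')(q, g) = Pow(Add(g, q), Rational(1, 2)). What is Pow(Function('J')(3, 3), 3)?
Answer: Mul(6, Pow(6, Rational(1, 2))) ≈ 14.697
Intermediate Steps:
Pow(Function('J')(3, 3), 3) = Pow(Pow(Add(3, 3), Rational(1, 2)), 3) = Pow(Pow(6, Rational(1, 2)), 3) = Mul(6, Pow(6, Rational(1, 2)))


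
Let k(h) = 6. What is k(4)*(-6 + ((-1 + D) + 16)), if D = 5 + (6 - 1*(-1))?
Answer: 126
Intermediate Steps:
D = 12 (D = 5 + (6 + 1) = 5 + 7 = 12)
k(4)*(-6 + ((-1 + D) + 16)) = 6*(-6 + ((-1 + 12) + 16)) = 6*(-6 + (11 + 16)) = 6*(-6 + 27) = 6*21 = 126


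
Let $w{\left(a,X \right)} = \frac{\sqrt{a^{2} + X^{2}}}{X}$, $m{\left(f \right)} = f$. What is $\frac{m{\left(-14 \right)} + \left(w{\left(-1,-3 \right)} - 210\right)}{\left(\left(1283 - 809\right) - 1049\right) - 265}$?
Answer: $\frac{4}{15} + \frac{\sqrt{10}}{2520} \approx 0.26792$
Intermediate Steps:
$w{\left(a,X \right)} = \frac{\sqrt{X^{2} + a^{2}}}{X}$
$\frac{m{\left(-14 \right)} + \left(w{\left(-1,-3 \right)} - 210\right)}{\left(\left(1283 - 809\right) - 1049\right) - 265} = \frac{-14 - \left(210 - \frac{\sqrt{\left(-3\right)^{2} + \left(-1\right)^{2}}}{-3}\right)}{\left(\left(1283 - 809\right) - 1049\right) - 265} = \frac{-14 - \left(210 + \frac{\sqrt{9 + 1}}{3}\right)}{\left(474 - 1049\right) - 265} = \frac{-14 - \left(210 + \frac{\sqrt{10}}{3}\right)}{-575 - 265} = \frac{-14 - \left(210 + \frac{\sqrt{10}}{3}\right)}{-840} = \left(-224 - \frac{\sqrt{10}}{3}\right) \left(- \frac{1}{840}\right) = \frac{4}{15} + \frac{\sqrt{10}}{2520}$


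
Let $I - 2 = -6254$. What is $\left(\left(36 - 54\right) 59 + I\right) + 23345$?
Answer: $16031$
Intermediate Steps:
$I = -6252$ ($I = 2 - 6254 = -6252$)
$\left(\left(36 - 54\right) 59 + I\right) + 23345 = \left(\left(36 - 54\right) 59 - 6252\right) + 23345 = \left(\left(-18\right) 59 - 6252\right) + 23345 = \left(-1062 - 6252\right) + 23345 = -7314 + 23345 = 16031$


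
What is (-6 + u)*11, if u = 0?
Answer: -66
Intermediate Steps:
(-6 + u)*11 = (-6 + 0)*11 = -6*11 = -66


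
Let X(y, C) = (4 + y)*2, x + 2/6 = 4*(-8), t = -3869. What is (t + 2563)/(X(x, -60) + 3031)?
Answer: -3918/8923 ≈ -0.43909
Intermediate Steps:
x = -97/3 (x = -⅓ + 4*(-8) = -⅓ - 32 = -97/3 ≈ -32.333)
X(y, C) = 8 + 2*y
(t + 2563)/(X(x, -60) + 3031) = (-3869 + 2563)/((8 + 2*(-97/3)) + 3031) = -1306/((8 - 194/3) + 3031) = -1306/(-170/3 + 3031) = -1306/8923/3 = -1306*3/8923 = -3918/8923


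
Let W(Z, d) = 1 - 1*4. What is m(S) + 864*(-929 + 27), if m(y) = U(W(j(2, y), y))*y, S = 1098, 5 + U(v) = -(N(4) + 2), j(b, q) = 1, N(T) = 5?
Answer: -792504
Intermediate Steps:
W(Z, d) = -3 (W(Z, d) = 1 - 4 = -3)
U(v) = -12 (U(v) = -5 - (5 + 2) = -5 - 1*7 = -5 - 7 = -12)
m(y) = -12*y
m(S) + 864*(-929 + 27) = -12*1098 + 864*(-929 + 27) = -13176 + 864*(-902) = -13176 - 779328 = -792504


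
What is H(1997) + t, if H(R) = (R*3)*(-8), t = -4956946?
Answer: -5004874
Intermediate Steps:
H(R) = -24*R (H(R) = (3*R)*(-8) = -24*R)
H(1997) + t = -24*1997 - 4956946 = -47928 - 4956946 = -5004874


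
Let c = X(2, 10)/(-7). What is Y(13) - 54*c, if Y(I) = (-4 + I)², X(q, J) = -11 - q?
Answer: -135/7 ≈ -19.286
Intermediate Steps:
c = 13/7 (c = (-11 - 1*2)/(-7) = (-11 - 2)*(-⅐) = -13*(-⅐) = 13/7 ≈ 1.8571)
Y(13) - 54*c = (-4 + 13)² - 54*13/7 = 9² - 702/7 = 81 - 702/7 = -135/7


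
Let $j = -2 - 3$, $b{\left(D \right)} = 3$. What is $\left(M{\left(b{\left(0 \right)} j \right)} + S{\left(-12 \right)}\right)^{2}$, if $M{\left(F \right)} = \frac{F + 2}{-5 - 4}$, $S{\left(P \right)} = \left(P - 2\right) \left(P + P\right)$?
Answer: $\frac{9223369}{81} \approx 1.1387 \cdot 10^{5}$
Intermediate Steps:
$j = -5$
$S{\left(P \right)} = 2 P \left(-2 + P\right)$ ($S{\left(P \right)} = \left(-2 + P\right) 2 P = 2 P \left(-2 + P\right)$)
$M{\left(F \right)} = - \frac{2}{9} - \frac{F}{9}$ ($M{\left(F \right)} = \frac{2 + F}{-9} = \left(2 + F\right) \left(- \frac{1}{9}\right) = - \frac{2}{9} - \frac{F}{9}$)
$\left(M{\left(b{\left(0 \right)} j \right)} + S{\left(-12 \right)}\right)^{2} = \left(\left(- \frac{2}{9} - \frac{3 \left(-5\right)}{9}\right) + 2 \left(-12\right) \left(-2 - 12\right)\right)^{2} = \left(\left(- \frac{2}{9} - - \frac{5}{3}\right) + 2 \left(-12\right) \left(-14\right)\right)^{2} = \left(\left(- \frac{2}{9} + \frac{5}{3}\right) + 336\right)^{2} = \left(\frac{13}{9} + 336\right)^{2} = \left(\frac{3037}{9}\right)^{2} = \frac{9223369}{81}$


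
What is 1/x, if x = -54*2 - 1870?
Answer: -1/1978 ≈ -0.00050556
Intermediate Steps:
x = -1978 (x = -108 - 1870 = -1978)
1/x = 1/(-1978) = -1/1978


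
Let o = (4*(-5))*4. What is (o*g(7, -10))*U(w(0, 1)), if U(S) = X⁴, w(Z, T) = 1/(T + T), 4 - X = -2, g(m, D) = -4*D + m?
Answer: -4872960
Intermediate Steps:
g(m, D) = m - 4*D
X = 6 (X = 4 - 1*(-2) = 4 + 2 = 6)
w(Z, T) = 1/(2*T)
U(S) = 1296 (U(S) = 6⁴ = 1296)
o = -80 (o = -20*4 = -80)
(o*g(7, -10))*U(w(0, 1)) = -80*(7 - 4*(-10))*1296 = -80*(7 + 40)*1296 = -80*47*1296 = -3760*1296 = -4872960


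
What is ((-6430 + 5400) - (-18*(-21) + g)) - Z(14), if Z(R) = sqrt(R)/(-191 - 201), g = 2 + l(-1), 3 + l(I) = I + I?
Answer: -1405 + sqrt(14)/392 ≈ -1405.0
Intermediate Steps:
l(I) = -3 + 2*I (l(I) = -3 + (I + I) = -3 + 2*I)
g = -3 (g = 2 + (-3 + 2*(-1)) = 2 + (-3 - 2) = 2 - 5 = -3)
Z(R) = -sqrt(R)/392 (Z(R) = sqrt(R)/(-392) = -sqrt(R)/392)
((-6430 + 5400) - (-18*(-21) + g)) - Z(14) = ((-6430 + 5400) - (-18*(-21) - 3)) - (-1)*sqrt(14)/392 = (-1030 - (378 - 3)) + sqrt(14)/392 = (-1030 - 1*375) + sqrt(14)/392 = (-1030 - 375) + sqrt(14)/392 = -1405 + sqrt(14)/392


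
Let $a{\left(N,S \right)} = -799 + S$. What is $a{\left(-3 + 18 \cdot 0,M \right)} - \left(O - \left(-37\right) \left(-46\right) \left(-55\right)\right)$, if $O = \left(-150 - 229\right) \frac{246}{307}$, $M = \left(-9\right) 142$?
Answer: $- \frac{29282675}{307} \approx -95383.0$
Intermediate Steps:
$M = -1278$
$O = - \frac{93234}{307}$ ($O = - 379 \cdot 246 \cdot \frac{1}{307} = \left(-379\right) \frac{246}{307} = - \frac{93234}{307} \approx -303.69$)
$a{\left(-3 + 18 \cdot 0,M \right)} - \left(O - \left(-37\right) \left(-46\right) \left(-55\right)\right) = \left(-799 - 1278\right) + \left(\left(-37\right) \left(-46\right) \left(-55\right) - - \frac{93234}{307}\right) = -2077 + \left(1702 \left(-55\right) + \frac{93234}{307}\right) = -2077 + \left(-93610 + \frac{93234}{307}\right) = -2077 - \frac{28645036}{307} = - \frac{29282675}{307}$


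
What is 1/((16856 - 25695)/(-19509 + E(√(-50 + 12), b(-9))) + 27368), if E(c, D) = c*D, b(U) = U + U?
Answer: 10416799779675/285091695787589089 + 159102*I*√38/285091695787589089 ≈ 3.6538e-5 + 3.4402e-12*I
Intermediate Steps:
b(U) = 2*U
E(c, D) = D*c
1/((16856 - 25695)/(-19509 + E(√(-50 + 12), b(-9))) + 27368) = 1/((16856 - 25695)/(-19509 + (2*(-9))*√(-50 + 12)) + 27368) = 1/(-8839/(-19509 - 18*I*√38) + 27368) = 1/(27368 - 8839/(-19509 - 18*I*√38))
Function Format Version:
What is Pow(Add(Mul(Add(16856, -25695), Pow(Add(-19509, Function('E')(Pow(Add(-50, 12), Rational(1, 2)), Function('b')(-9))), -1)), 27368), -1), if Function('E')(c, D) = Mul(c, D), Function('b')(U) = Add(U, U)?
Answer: Add(Rational(10416799779675, 285091695787589089), Mul(Rational(159102, 285091695787589089), I, Pow(38, Rational(1, 2)))) ≈ Add(3.6538e-5, Mul(3.4402e-12, I))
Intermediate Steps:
Function('b')(U) = Mul(2, U)
Function('E')(c, D) = Mul(D, c)
Pow(Add(Mul(Add(16856, -25695), Pow(Add(-19509, Function('E')(Pow(Add(-50, 12), Rational(1, 2)), Function('b')(-9))), -1)), 27368), -1) = Pow(Add(Mul(Add(16856, -25695), Pow(Add(-19509, Mul(Mul(2, -9), Pow(Add(-50, 12), Rational(1, 2)))), -1)), 27368), -1) = Pow(Add(Mul(-8839, Pow(Add(-19509, Mul(-18, Pow(-38, Rational(1, 2)))), -1)), 27368), -1) = Pow(Add(Mul(-8839, Pow(Add(-19509, Mul(-18, Mul(I, Pow(38, Rational(1, 2))))), -1)), 27368), -1) = Pow(Add(Mul(-8839, Pow(Add(-19509, Mul(-18, I, Pow(38, Rational(1, 2)))), -1)), 27368), -1) = Pow(Add(27368, Mul(-8839, Pow(Add(-19509, Mul(-18, I, Pow(38, Rational(1, 2)))), -1))), -1)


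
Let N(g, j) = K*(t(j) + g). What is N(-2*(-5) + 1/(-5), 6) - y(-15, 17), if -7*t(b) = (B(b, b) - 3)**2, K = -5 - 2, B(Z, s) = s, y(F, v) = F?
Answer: -223/5 ≈ -44.600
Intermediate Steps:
K = -7
t(b) = -(-3 + b)**2/7 (t(b) = -(b - 3)**2/7 = -(-3 + b)**2/7)
N(g, j) = (-3 + j)**2 - 7*g (N(g, j) = -7*(-(-3 + j)**2/7 + g) = -7*(g - (-3 + j)**2/7) = (-3 + j)**2 - 7*g)
N(-2*(-5) + 1/(-5), 6) - y(-15, 17) = ((-3 + 6)**2 - 7*(-2*(-5) + 1/(-5))) - 1*(-15) = (3**2 - 7*(10 - 1/5)) + 15 = (9 - 7*49/5) + 15 = (9 - 343/5) + 15 = -298/5 + 15 = -223/5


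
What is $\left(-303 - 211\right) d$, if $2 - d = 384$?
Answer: $196348$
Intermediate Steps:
$d = -382$ ($d = 2 - 384 = -382$)
$\left(-303 - 211\right) d = \left(-303 - 211\right) \left(-382\right) = \left(-514\right) \left(-382\right) = 196348$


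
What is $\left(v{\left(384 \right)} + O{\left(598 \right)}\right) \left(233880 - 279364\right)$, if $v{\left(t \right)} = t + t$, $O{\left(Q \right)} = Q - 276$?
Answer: $-49577560$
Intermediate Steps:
$O{\left(Q \right)} = -276 + Q$ ($O{\left(Q \right)} = Q - 276 = -276 + Q$)
$v{\left(t \right)} = 2 t$
$\left(v{\left(384 \right)} + O{\left(598 \right)}\right) \left(233880 - 279364\right) = \left(2 \cdot 384 + \left(-276 + 598\right)\right) \left(233880 - 279364\right) = \left(768 + 322\right) \left(-45484\right) = 1090 \left(-45484\right) = -49577560$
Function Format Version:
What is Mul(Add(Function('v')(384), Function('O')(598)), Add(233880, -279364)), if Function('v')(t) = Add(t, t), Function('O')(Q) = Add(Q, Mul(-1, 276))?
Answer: -49577560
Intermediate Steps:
Function('O')(Q) = Add(-276, Q) (Function('O')(Q) = Add(Q, -276) = Add(-276, Q))
Function('v')(t) = Mul(2, t)
Mul(Add(Function('v')(384), Function('O')(598)), Add(233880, -279364)) = Mul(Add(Mul(2, 384), Add(-276, 598)), Add(233880, -279364)) = Mul(Add(768, 322), -45484) = Mul(1090, -45484) = -49577560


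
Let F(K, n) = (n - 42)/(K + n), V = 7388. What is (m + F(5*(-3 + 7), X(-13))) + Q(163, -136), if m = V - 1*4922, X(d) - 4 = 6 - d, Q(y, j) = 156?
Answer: 112727/43 ≈ 2621.6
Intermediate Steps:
X(d) = 10 - d (X(d) = 4 + (6 - d) = 10 - d)
m = 2466 (m = 7388 - 1*4922 = 7388 - 4922 = 2466)
F(K, n) = (-42 + n)/(K + n)
(m + F(5*(-3 + 7), X(-13))) + Q(163, -136) = (2466 + (-42 + (10 - 1*(-13)))/(5*(-3 + 7) + (10 - 1*(-13)))) + 156 = (2466 + (-42 + (10 + 13))/(5*4 + (10 + 13))) + 156 = (2466 + (-42 + 23)/(20 + 23)) + 156 = (2466 - 19/43) + 156 = 106019/43 + 156 = 112727/43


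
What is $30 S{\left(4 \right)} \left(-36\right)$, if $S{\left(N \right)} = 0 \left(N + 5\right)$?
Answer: $0$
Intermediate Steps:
$S{\left(N \right)} = 0$ ($S{\left(N \right)} = 0 \left(5 + N\right) = 0$)
$30 S{\left(4 \right)} \left(-36\right) = 30 \cdot 0 \left(-36\right) = 0 \left(-36\right) = 0$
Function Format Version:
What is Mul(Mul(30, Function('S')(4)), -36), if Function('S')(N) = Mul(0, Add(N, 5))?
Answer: 0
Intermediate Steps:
Function('S')(N) = 0 (Function('S')(N) = Mul(0, Add(5, N)) = 0)
Mul(Mul(30, Function('S')(4)), -36) = Mul(Mul(30, 0), -36) = Mul(0, -36) = 0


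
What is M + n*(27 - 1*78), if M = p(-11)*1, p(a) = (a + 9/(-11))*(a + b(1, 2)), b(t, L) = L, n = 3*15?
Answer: -24075/11 ≈ -2188.6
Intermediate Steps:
n = 45
p(a) = (2 + a)*(-9/11 + a) (p(a) = (a + 9/(-11))*(a + 2) = (a + 9*(-1/11))*(2 + a) = (a - 9/11)*(2 + a) = (-9/11 + a)*(2 + a) = (2 + a)*(-9/11 + a))
M = 1170/11 (M = (-18/11 + (-11)**2 + (13/11)*(-11))*1 = (-18/11 + 121 - 13)*1 = (1170/11)*1 = 1170/11 ≈ 106.36)
M + n*(27 - 1*78) = 1170/11 + 45*(27 - 1*78) = 1170/11 + 45*(27 - 78) = 1170/11 + 45*(-51) = 1170/11 - 2295 = -24075/11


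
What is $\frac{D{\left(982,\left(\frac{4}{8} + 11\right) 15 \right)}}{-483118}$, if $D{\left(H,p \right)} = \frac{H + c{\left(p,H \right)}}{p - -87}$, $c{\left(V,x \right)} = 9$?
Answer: $- \frac{991}{125369121} \approx -7.9047 \cdot 10^{-6}$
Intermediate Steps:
$D{\left(H,p \right)} = \frac{9 + H}{87 + p}$ ($D{\left(H,p \right)} = \frac{H + 9}{p - -87} = \frac{9 + H}{p + \left(-3 + 90\right)} = \frac{9 + H}{p + 87} = \frac{9 + H}{87 + p}$)
$\frac{D{\left(982,\left(\frac{4}{8} + 11\right) 15 \right)}}{-483118} = \frac{\frac{1}{87 + \left(\frac{4}{8} + 11\right) 15} \left(9 + 982\right)}{-483118} = \frac{1}{87 + \left(4 \cdot \frac{1}{8} + 11\right) 15} \cdot 991 \left(- \frac{1}{483118}\right) = \frac{1}{87 + \left(\frac{1}{2} + 11\right) 15} \cdot 991 \left(- \frac{1}{483118}\right) = \frac{1}{87 + \frac{23}{2} \cdot 15} \cdot 991 \left(- \frac{1}{483118}\right) = \frac{1}{87 + \frac{345}{2}} \cdot 991 \left(- \frac{1}{483118}\right) = \frac{1}{\frac{519}{2}} \cdot 991 \left(- \frac{1}{483118}\right) = \frac{2}{519} \cdot 991 \left(- \frac{1}{483118}\right) = \frac{1982}{519} \left(- \frac{1}{483118}\right) = - \frac{991}{125369121}$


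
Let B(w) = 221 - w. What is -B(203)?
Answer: -18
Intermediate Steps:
-B(203) = -(221 - 1*203) = -(221 - 203) = -1*18 = -18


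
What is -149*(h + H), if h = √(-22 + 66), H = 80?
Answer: -11920 - 298*√11 ≈ -12908.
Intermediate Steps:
h = 2*√11 (h = √44 = 2*√11 ≈ 6.6332)
-149*(h + H) = -149*(2*√11 + 80) = -149*(80 + 2*√11) = -11920 - 298*√11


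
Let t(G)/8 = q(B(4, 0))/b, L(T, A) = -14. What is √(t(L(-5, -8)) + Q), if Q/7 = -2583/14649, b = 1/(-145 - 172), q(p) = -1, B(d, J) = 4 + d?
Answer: √60438165463/4883 ≈ 50.346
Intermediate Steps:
b = -1/317 (b = 1/(-317) = -1/317 ≈ -0.0031546)
t(G) = 2536 (t(G) = 8*(-1/(-1/317)) = 8*(-1*(-317)) = 8*317 = 2536)
Q = -6027/4883 (Q = 7*(-2583/14649) = 7*(-2583*1/14649) = 7*(-861/4883) = -6027/4883 ≈ -1.2343)
√(t(L(-5, -8)) + Q) = √(2536 - 6027/4883) = √(12377261/4883) = √60438165463/4883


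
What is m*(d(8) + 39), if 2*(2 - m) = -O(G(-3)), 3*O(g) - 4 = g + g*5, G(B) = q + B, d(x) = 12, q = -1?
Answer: -68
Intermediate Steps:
G(B) = -1 + B
O(g) = 4/3 + 2*g (O(g) = 4/3 + (g + g*5)/3 = 4/3 + (g + 5*g)/3 = 4/3 + (6*g)/3 = 4/3 + 2*g)
m = -4/3 (m = 2 - (-1)*(4/3 + 2*(-1 - 3))/2 = 2 - (-1)*(4/3 + 2*(-4))/2 = 2 - (-1)*(4/3 - 8)/2 = 2 - (-1)*(-20)/(2*3) = 2 - ½*20/3 = 2 - 10/3 = -4/3 ≈ -1.3333)
m*(d(8) + 39) = -4*(12 + 39)/3 = -4/3*51 = -68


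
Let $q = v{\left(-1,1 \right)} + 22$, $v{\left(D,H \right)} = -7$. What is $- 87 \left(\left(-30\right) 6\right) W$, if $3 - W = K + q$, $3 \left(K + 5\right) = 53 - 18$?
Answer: $-292320$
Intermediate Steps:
$K = \frac{20}{3}$ ($K = -5 + \frac{53 - 18}{3} = -5 + \frac{1}{3} \cdot 35 = -5 + \frac{35}{3} = \frac{20}{3} \approx 6.6667$)
$q = 15$ ($q = -7 + 22 = 15$)
$W = - \frac{56}{3}$ ($W = 3 - \left(\frac{20}{3} + 15\right) = 3 - \frac{65}{3} = - \frac{56}{3} \approx -18.667$)
$- 87 \left(\left(-30\right) 6\right) W = - 87 \left(\left(-30\right) 6\right) \left(- \frac{56}{3}\right) = \left(-87\right) \left(-180\right) \left(- \frac{56}{3}\right) = 15660 \left(- \frac{56}{3}\right) = -292320$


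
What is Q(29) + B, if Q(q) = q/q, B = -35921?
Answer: -35920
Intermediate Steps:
Q(q) = 1
Q(29) + B = 1 - 35921 = -35920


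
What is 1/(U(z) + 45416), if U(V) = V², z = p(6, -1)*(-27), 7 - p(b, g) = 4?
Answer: 1/51977 ≈ 1.9239e-5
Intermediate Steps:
p(b, g) = 3 (p(b, g) = 7 - 1*4 = 7 - 4 = 3)
z = -81 (z = 3*(-27) = -81)
1/(U(z) + 45416) = 1/((-81)² + 45416) = 1/(6561 + 45416) = 1/51977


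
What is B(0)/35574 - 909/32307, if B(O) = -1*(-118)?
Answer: -39290/1583043 ≈ -0.024819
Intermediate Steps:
B(O) = 118
B(0)/35574 - 909/32307 = 118/35574 - 909/32307 = 118*(1/35574) - 909*1/32307 = 59/17787 - 303/10769 = -39290/1583043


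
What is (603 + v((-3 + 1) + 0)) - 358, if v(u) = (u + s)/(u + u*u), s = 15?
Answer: 503/2 ≈ 251.50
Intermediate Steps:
v(u) = (15 + u)/(u + u**2) (v(u) = (u + 15)/(u + u*u) = (15 + u)/(u + u**2))
(603 + v((-3 + 1) + 0)) - 358 = (603 + (15 + ((-3 + 1) + 0))/(((-3 + 1) + 0)*(1 + ((-3 + 1) + 0)))) - 358 = (603 + (15 + (-2 + 0))/((-2 + 0)*(1 + (-2 + 0)))) - 358 = (603 + (15 - 2)/((-2)*(1 - 2))) - 358 = (603 - 1/2*13/(-1)) - 358 = (603 - 1/2*(-1)*13) - 358 = (603 + 13/2) - 358 = 1219/2 - 358 = 503/2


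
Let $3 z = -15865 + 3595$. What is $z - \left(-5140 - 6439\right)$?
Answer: $7489$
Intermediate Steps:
$z = -4090$ ($z = \frac{-15865 + 3595}{3} = \frac{1}{3} \left(-12270\right) = -4090$)
$z - \left(-5140 - 6439\right) = -4090 - \left(-5140 - 6439\right) = -4090 - -11579 = -4090 + 11579 = 7489$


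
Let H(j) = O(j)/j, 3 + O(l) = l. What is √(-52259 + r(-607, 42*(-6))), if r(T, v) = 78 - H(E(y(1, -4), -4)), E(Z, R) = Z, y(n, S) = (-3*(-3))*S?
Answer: I*√1878555/6 ≈ 228.43*I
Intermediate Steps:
O(l) = -3 + l
y(n, S) = 9*S
H(j) = (-3 + j)/j
r(T, v) = 923/12 (r(T, v) = 78 - (-3 + 9*(-4))/(9*(-4)) = 78 - (-3 - 36)/(-36) = 78 - (-1)*(-39)/36 = 78 - 1*13/12 = 78 - 13/12 = 923/12)
√(-52259 + r(-607, 42*(-6))) = √(-52259 + 923/12) = √(-626185/12) = I*√1878555/6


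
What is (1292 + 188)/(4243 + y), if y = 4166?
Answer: 1480/8409 ≈ 0.17600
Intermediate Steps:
(1292 + 188)/(4243 + y) = (1292 + 188)/(4243 + 4166) = 1480/8409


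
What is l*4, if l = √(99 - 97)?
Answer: 4*√2 ≈ 5.6569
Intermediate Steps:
l = √2 ≈ 1.4142
l*4 = √2*4 = 4*√2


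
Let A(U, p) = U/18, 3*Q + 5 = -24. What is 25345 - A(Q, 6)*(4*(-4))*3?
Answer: 227873/9 ≈ 25319.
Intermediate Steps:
Q = -29/3 (Q = -5/3 + (⅓)*(-24) = -5/3 - 8 = -29/3 ≈ -9.6667)
A(U, p) = U/18 (A(U, p) = U*(1/18) = U/18)
25345 - A(Q, 6)*(4*(-4))*3 = 25345 - (1/18)*(-29/3)*(4*(-4))*3 = 25345 - (-29)*(-16*3)/54 = 25345 - (-29)*(-48)/54 = 25345 - 1*232/9 = 25345 - 232/9 = 227873/9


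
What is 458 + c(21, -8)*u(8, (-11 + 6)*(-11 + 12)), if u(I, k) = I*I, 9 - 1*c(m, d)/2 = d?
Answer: 2634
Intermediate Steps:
c(m, d) = 18 - 2*d
u(I, k) = I²
458 + c(21, -8)*u(8, (-11 + 6)*(-11 + 12)) = 458 + (18 - 2*(-8))*8² = 458 + (18 + 16)*64 = 458 + 34*64 = 458 + 2176 = 2634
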